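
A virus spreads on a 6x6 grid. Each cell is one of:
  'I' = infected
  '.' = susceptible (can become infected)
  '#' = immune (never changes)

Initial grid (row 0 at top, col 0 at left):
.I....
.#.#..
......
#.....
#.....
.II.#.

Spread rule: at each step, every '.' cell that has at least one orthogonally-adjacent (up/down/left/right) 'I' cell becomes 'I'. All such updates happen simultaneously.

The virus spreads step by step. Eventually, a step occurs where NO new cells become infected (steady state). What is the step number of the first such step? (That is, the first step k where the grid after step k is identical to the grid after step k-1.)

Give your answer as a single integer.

Step 0 (initial): 3 infected
Step 1: +6 new -> 9 infected
Step 2: +6 new -> 15 infected
Step 3: +6 new -> 21 infected
Step 4: +5 new -> 26 infected
Step 5: +4 new -> 30 infected
Step 6: +1 new -> 31 infected
Step 7: +0 new -> 31 infected

Answer: 7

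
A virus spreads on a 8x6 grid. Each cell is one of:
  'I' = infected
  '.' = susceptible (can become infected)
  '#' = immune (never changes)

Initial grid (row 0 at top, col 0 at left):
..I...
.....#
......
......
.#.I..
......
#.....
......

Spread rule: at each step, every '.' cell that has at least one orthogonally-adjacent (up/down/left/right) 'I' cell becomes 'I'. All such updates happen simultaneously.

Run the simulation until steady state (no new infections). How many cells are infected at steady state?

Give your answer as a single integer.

Step 0 (initial): 2 infected
Step 1: +7 new -> 9 infected
Step 2: +12 new -> 21 infected
Step 3: +12 new -> 33 infected
Step 4: +8 new -> 41 infected
Step 5: +3 new -> 44 infected
Step 6: +1 new -> 45 infected
Step 7: +0 new -> 45 infected

Answer: 45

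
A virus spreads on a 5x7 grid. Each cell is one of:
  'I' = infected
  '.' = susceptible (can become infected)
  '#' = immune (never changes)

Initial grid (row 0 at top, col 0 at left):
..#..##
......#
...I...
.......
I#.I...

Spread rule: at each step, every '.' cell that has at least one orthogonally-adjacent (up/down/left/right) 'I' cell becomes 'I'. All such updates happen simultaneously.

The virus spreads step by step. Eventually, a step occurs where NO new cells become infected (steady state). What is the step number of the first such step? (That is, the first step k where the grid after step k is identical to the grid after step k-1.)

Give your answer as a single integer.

Answer: 5

Derivation:
Step 0 (initial): 3 infected
Step 1: +7 new -> 10 infected
Step 2: +10 new -> 20 infected
Step 3: +7 new -> 27 infected
Step 4: +3 new -> 30 infected
Step 5: +0 new -> 30 infected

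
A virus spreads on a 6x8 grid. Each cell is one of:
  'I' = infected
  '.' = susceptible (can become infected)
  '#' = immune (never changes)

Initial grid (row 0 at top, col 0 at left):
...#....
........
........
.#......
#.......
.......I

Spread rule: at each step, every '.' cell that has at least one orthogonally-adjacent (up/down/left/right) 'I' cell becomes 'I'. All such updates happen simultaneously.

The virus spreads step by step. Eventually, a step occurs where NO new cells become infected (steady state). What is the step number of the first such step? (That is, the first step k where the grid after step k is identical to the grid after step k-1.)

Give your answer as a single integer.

Step 0 (initial): 1 infected
Step 1: +2 new -> 3 infected
Step 2: +3 new -> 6 infected
Step 3: +4 new -> 10 infected
Step 4: +5 new -> 15 infected
Step 5: +6 new -> 21 infected
Step 6: +6 new -> 27 infected
Step 7: +6 new -> 33 infected
Step 8: +3 new -> 36 infected
Step 9: +2 new -> 38 infected
Step 10: +3 new -> 41 infected
Step 11: +3 new -> 44 infected
Step 12: +1 new -> 45 infected
Step 13: +0 new -> 45 infected

Answer: 13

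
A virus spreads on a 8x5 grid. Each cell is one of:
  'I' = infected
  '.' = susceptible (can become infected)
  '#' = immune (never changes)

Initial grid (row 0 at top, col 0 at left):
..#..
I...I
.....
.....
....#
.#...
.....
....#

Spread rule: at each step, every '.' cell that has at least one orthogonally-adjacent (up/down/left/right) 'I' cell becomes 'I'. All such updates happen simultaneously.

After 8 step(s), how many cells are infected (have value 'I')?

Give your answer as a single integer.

Answer: 36

Derivation:
Step 0 (initial): 2 infected
Step 1: +6 new -> 8 infected
Step 2: +7 new -> 15 infected
Step 3: +4 new -> 19 infected
Step 4: +4 new -> 23 infected
Step 5: +3 new -> 26 infected
Step 6: +5 new -> 31 infected
Step 7: +4 new -> 35 infected
Step 8: +1 new -> 36 infected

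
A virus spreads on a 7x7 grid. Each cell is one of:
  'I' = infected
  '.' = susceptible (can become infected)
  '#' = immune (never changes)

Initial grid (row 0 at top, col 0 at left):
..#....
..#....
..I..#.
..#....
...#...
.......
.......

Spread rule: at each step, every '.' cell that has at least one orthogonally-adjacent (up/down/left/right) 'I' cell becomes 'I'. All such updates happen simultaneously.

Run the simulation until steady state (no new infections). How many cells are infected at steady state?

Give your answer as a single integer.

Step 0 (initial): 1 infected
Step 1: +2 new -> 3 infected
Step 2: +6 new -> 9 infected
Step 3: +7 new -> 16 infected
Step 4: +8 new -> 24 infected
Step 5: +8 new -> 32 infected
Step 6: +8 new -> 40 infected
Step 7: +3 new -> 43 infected
Step 8: +1 new -> 44 infected
Step 9: +0 new -> 44 infected

Answer: 44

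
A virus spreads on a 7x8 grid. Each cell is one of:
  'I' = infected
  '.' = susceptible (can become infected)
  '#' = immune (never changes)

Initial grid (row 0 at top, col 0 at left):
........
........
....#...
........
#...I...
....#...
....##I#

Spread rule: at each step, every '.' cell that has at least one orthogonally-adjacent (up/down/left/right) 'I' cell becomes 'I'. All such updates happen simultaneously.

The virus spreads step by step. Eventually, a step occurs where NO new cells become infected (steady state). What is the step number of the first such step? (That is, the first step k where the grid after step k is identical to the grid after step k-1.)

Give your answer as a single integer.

Answer: 9

Derivation:
Step 0 (initial): 2 infected
Step 1: +4 new -> 6 infected
Step 2: +7 new -> 13 infected
Step 3: +8 new -> 21 infected
Step 4: +8 new -> 29 infected
Step 5: +10 new -> 39 infected
Step 6: +7 new -> 46 infected
Step 7: +3 new -> 49 infected
Step 8: +1 new -> 50 infected
Step 9: +0 new -> 50 infected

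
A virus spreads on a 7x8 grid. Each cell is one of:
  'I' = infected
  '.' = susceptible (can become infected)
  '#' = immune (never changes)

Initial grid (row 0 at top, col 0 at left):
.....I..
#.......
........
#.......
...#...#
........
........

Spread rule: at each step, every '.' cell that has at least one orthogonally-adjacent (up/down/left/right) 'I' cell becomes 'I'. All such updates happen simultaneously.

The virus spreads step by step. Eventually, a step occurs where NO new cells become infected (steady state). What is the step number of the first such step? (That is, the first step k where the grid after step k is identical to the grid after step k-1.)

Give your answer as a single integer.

Answer: 12

Derivation:
Step 0 (initial): 1 infected
Step 1: +3 new -> 4 infected
Step 2: +5 new -> 9 infected
Step 3: +6 new -> 15 infected
Step 4: +7 new -> 22 infected
Step 5: +8 new -> 30 infected
Step 6: +5 new -> 35 infected
Step 7: +7 new -> 42 infected
Step 8: +4 new -> 46 infected
Step 9: +3 new -> 49 infected
Step 10: +2 new -> 51 infected
Step 11: +1 new -> 52 infected
Step 12: +0 new -> 52 infected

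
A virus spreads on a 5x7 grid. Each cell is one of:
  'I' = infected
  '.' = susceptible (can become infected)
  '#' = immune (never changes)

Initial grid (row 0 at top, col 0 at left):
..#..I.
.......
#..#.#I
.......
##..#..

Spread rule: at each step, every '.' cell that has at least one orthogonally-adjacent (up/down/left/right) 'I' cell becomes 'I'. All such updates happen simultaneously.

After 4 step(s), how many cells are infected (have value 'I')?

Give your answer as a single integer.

Step 0 (initial): 2 infected
Step 1: +5 new -> 7 infected
Step 2: +4 new -> 11 infected
Step 3: +4 new -> 15 infected
Step 4: +2 new -> 17 infected

Answer: 17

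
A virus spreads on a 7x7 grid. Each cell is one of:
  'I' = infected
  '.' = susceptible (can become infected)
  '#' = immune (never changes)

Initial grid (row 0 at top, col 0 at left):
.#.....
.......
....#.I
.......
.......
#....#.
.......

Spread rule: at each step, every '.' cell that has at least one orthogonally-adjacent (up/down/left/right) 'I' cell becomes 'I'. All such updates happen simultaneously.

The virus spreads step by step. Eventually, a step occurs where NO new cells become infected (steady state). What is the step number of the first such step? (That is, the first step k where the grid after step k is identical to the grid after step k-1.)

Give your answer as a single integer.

Step 0 (initial): 1 infected
Step 1: +3 new -> 4 infected
Step 2: +4 new -> 8 infected
Step 3: +5 new -> 13 infected
Step 4: +5 new -> 18 infected
Step 5: +7 new -> 25 infected
Step 6: +7 new -> 32 infected
Step 7: +6 new -> 38 infected
Step 8: +5 new -> 43 infected
Step 9: +1 new -> 44 infected
Step 10: +1 new -> 45 infected
Step 11: +0 new -> 45 infected

Answer: 11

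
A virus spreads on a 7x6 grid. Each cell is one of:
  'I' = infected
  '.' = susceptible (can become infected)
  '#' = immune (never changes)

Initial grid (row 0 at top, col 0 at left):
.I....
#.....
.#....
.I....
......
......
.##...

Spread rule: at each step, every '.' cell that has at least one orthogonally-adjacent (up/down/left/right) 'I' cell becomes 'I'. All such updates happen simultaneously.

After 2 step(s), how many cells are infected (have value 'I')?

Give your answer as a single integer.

Answer: 16

Derivation:
Step 0 (initial): 2 infected
Step 1: +6 new -> 8 infected
Step 2: +8 new -> 16 infected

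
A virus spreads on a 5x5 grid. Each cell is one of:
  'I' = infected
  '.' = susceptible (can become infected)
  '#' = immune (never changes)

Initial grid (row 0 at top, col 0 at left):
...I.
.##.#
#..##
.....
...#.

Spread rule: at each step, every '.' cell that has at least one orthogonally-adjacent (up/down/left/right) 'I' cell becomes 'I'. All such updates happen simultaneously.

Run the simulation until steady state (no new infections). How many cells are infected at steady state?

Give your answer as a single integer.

Step 0 (initial): 1 infected
Step 1: +3 new -> 4 infected
Step 2: +1 new -> 5 infected
Step 3: +1 new -> 6 infected
Step 4: +1 new -> 7 infected
Step 5: +0 new -> 7 infected

Answer: 7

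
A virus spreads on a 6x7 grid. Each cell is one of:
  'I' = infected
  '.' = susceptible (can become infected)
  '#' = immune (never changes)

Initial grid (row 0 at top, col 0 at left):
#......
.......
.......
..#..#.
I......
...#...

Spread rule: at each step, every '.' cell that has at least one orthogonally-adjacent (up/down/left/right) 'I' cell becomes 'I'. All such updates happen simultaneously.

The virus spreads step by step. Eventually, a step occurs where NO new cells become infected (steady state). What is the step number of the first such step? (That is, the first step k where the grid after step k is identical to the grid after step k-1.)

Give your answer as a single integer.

Answer: 11

Derivation:
Step 0 (initial): 1 infected
Step 1: +3 new -> 4 infected
Step 2: +4 new -> 8 infected
Step 3: +4 new -> 12 infected
Step 4: +4 new -> 16 infected
Step 5: +6 new -> 22 infected
Step 6: +5 new -> 27 infected
Step 7: +5 new -> 32 infected
Step 8: +3 new -> 35 infected
Step 9: +2 new -> 37 infected
Step 10: +1 new -> 38 infected
Step 11: +0 new -> 38 infected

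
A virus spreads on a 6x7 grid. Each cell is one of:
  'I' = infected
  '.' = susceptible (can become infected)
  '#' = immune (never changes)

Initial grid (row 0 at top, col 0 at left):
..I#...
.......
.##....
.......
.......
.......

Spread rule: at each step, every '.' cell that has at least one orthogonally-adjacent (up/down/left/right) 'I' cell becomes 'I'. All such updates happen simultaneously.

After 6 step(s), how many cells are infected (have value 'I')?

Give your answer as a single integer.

Answer: 29

Derivation:
Step 0 (initial): 1 infected
Step 1: +2 new -> 3 infected
Step 2: +3 new -> 6 infected
Step 3: +3 new -> 9 infected
Step 4: +5 new -> 14 infected
Step 5: +7 new -> 21 infected
Step 6: +8 new -> 29 infected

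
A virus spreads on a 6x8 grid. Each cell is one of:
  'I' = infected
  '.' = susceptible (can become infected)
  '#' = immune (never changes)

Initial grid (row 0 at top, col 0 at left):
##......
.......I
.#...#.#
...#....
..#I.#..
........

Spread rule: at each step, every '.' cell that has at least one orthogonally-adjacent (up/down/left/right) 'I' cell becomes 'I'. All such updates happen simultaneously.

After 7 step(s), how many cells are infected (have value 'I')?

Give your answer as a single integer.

Step 0 (initial): 2 infected
Step 1: +4 new -> 6 infected
Step 2: +6 new -> 12 infected
Step 3: +7 new -> 19 infected
Step 4: +8 new -> 27 infected
Step 5: +7 new -> 34 infected
Step 6: +4 new -> 38 infected
Step 7: +2 new -> 40 infected

Answer: 40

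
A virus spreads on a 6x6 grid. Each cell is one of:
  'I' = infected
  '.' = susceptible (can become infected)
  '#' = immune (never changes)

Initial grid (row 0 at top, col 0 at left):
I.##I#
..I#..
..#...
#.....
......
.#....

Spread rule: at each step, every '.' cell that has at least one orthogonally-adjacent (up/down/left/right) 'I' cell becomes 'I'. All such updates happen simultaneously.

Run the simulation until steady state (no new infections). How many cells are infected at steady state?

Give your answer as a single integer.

Step 0 (initial): 3 infected
Step 1: +4 new -> 7 infected
Step 2: +4 new -> 11 infected
Step 3: +4 new -> 15 infected
Step 4: +5 new -> 20 infected
Step 5: +5 new -> 25 infected
Step 6: +4 new -> 29 infected
Step 7: +0 new -> 29 infected

Answer: 29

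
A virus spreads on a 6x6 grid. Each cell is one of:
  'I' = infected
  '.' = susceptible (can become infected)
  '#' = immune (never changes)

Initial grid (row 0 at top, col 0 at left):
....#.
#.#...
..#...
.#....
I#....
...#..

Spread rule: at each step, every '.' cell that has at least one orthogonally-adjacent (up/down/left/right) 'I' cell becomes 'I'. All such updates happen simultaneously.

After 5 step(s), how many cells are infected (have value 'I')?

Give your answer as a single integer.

Step 0 (initial): 1 infected
Step 1: +2 new -> 3 infected
Step 2: +2 new -> 5 infected
Step 3: +2 new -> 7 infected
Step 4: +2 new -> 9 infected
Step 5: +3 new -> 12 infected

Answer: 12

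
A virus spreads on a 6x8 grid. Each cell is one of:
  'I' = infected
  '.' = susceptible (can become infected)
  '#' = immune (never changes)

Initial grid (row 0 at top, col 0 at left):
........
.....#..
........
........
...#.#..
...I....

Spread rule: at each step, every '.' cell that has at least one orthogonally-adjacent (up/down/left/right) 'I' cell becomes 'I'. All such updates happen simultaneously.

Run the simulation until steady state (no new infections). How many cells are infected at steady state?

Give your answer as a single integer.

Answer: 45

Derivation:
Step 0 (initial): 1 infected
Step 1: +2 new -> 3 infected
Step 2: +4 new -> 7 infected
Step 3: +5 new -> 12 infected
Step 4: +8 new -> 20 infected
Step 5: +8 new -> 28 infected
Step 6: +7 new -> 35 infected
Step 7: +6 new -> 41 infected
Step 8: +3 new -> 44 infected
Step 9: +1 new -> 45 infected
Step 10: +0 new -> 45 infected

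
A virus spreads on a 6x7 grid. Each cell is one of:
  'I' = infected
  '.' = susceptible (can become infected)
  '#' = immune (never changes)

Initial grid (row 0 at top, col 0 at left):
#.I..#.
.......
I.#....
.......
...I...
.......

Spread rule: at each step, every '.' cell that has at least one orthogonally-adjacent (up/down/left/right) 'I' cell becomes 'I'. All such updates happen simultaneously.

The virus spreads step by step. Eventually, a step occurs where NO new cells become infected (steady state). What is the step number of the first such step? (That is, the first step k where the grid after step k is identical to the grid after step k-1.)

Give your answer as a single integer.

Step 0 (initial): 3 infected
Step 1: +10 new -> 13 infected
Step 2: +12 new -> 25 infected
Step 3: +7 new -> 32 infected
Step 4: +4 new -> 36 infected
Step 5: +2 new -> 38 infected
Step 6: +1 new -> 39 infected
Step 7: +0 new -> 39 infected

Answer: 7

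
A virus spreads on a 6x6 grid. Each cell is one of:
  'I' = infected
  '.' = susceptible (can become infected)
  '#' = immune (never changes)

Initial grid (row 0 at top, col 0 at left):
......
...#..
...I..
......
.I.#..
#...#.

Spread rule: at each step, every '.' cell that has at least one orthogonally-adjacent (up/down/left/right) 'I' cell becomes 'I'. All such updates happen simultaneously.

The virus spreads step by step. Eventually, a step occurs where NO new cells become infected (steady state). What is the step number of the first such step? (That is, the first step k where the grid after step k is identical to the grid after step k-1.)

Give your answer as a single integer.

Step 0 (initial): 2 infected
Step 1: +7 new -> 9 infected
Step 2: +8 new -> 17 infected
Step 3: +8 new -> 25 infected
Step 4: +5 new -> 30 infected
Step 5: +2 new -> 32 infected
Step 6: +0 new -> 32 infected

Answer: 6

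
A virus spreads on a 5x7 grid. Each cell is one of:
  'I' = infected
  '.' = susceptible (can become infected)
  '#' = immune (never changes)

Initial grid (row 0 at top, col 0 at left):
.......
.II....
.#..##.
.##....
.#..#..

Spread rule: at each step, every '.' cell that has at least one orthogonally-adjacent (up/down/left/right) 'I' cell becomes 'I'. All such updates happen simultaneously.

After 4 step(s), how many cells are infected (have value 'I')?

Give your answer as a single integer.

Answer: 21

Derivation:
Step 0 (initial): 2 infected
Step 1: +5 new -> 7 infected
Step 2: +5 new -> 12 infected
Step 3: +4 new -> 16 infected
Step 4: +5 new -> 21 infected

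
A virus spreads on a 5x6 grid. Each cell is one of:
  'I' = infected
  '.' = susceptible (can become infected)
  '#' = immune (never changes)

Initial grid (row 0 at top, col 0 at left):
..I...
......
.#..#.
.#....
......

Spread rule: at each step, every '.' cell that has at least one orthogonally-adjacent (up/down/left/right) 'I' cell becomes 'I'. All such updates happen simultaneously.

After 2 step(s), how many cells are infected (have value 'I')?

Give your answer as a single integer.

Answer: 9

Derivation:
Step 0 (initial): 1 infected
Step 1: +3 new -> 4 infected
Step 2: +5 new -> 9 infected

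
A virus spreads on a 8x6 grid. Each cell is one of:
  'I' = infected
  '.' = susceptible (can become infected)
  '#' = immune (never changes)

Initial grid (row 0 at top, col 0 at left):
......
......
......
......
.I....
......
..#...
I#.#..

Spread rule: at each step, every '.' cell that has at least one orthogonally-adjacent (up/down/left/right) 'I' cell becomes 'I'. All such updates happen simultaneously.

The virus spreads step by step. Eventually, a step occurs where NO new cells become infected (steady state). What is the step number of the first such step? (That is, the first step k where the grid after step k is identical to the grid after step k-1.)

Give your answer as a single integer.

Answer: 9

Derivation:
Step 0 (initial): 2 infected
Step 1: +5 new -> 7 infected
Step 2: +7 new -> 14 infected
Step 3: +6 new -> 20 infected
Step 4: +8 new -> 28 infected
Step 5: +7 new -> 35 infected
Step 6: +5 new -> 40 infected
Step 7: +3 new -> 43 infected
Step 8: +1 new -> 44 infected
Step 9: +0 new -> 44 infected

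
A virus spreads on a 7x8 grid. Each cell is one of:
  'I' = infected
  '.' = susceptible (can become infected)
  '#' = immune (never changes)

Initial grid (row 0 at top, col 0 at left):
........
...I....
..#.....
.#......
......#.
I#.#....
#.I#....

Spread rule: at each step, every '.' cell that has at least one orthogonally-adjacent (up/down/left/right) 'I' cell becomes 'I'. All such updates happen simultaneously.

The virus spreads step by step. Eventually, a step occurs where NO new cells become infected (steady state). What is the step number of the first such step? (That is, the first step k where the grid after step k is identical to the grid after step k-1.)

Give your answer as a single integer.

Step 0 (initial): 3 infected
Step 1: +7 new -> 10 infected
Step 2: +9 new -> 19 infected
Step 3: +10 new -> 29 infected
Step 4: +6 new -> 35 infected
Step 5: +5 new -> 40 infected
Step 6: +3 new -> 43 infected
Step 7: +3 new -> 46 infected
Step 8: +2 new -> 48 infected
Step 9: +1 new -> 49 infected
Step 10: +0 new -> 49 infected

Answer: 10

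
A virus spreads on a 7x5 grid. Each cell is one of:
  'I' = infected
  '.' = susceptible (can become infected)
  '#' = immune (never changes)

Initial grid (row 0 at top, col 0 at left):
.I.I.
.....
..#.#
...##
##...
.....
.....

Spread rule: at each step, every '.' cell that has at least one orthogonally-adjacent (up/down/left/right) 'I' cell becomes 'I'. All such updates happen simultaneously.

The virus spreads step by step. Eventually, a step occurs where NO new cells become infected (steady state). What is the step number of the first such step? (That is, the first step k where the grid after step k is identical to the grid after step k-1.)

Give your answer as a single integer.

Answer: 10

Derivation:
Step 0 (initial): 2 infected
Step 1: +5 new -> 7 infected
Step 2: +5 new -> 12 infected
Step 3: +2 new -> 14 infected
Step 4: +2 new -> 16 infected
Step 5: +1 new -> 17 infected
Step 6: +2 new -> 19 infected
Step 7: +4 new -> 23 infected
Step 8: +4 new -> 27 infected
Step 9: +2 new -> 29 infected
Step 10: +0 new -> 29 infected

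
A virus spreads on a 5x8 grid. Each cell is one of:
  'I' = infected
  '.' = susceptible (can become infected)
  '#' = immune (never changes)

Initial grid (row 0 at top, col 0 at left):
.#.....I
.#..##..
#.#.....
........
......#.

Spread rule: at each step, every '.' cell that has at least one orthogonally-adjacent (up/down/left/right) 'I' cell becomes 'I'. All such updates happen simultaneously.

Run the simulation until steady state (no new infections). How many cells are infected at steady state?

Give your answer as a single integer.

Step 0 (initial): 1 infected
Step 1: +2 new -> 3 infected
Step 2: +3 new -> 6 infected
Step 3: +3 new -> 9 infected
Step 4: +4 new -> 13 infected
Step 5: +4 new -> 17 infected
Step 6: +4 new -> 21 infected
Step 7: +2 new -> 23 infected
Step 8: +2 new -> 25 infected
Step 9: +2 new -> 27 infected
Step 10: +3 new -> 30 infected
Step 11: +1 new -> 31 infected
Step 12: +0 new -> 31 infected

Answer: 31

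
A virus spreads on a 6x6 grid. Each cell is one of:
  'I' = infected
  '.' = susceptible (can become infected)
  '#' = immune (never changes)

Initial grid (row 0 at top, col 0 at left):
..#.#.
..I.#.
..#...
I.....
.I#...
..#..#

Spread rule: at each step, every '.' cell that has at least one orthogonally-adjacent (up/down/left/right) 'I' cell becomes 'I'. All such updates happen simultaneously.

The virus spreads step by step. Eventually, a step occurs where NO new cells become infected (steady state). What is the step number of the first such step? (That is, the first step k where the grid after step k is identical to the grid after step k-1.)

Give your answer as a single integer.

Answer: 7

Derivation:
Step 0 (initial): 3 infected
Step 1: +6 new -> 9 infected
Step 2: +7 new -> 16 infected
Step 3: +3 new -> 19 infected
Step 4: +3 new -> 22 infected
Step 5: +4 new -> 26 infected
Step 6: +3 new -> 29 infected
Step 7: +0 new -> 29 infected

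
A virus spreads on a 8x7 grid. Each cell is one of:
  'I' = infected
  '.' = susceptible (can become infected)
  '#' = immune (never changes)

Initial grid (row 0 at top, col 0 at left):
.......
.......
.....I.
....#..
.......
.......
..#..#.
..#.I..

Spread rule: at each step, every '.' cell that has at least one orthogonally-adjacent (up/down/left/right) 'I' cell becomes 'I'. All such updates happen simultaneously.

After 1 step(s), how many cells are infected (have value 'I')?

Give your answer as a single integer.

Answer: 9

Derivation:
Step 0 (initial): 2 infected
Step 1: +7 new -> 9 infected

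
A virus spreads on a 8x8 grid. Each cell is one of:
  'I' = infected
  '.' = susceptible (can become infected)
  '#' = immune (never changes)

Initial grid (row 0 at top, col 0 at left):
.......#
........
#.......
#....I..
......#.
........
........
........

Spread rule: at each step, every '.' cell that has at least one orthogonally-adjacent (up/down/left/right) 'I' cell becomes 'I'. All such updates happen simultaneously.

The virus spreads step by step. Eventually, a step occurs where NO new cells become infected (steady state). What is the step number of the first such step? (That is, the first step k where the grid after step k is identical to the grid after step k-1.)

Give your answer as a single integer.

Step 0 (initial): 1 infected
Step 1: +4 new -> 5 infected
Step 2: +7 new -> 12 infected
Step 3: +11 new -> 23 infected
Step 4: +12 new -> 35 infected
Step 5: +9 new -> 44 infected
Step 6: +7 new -> 51 infected
Step 7: +5 new -> 56 infected
Step 8: +3 new -> 59 infected
Step 9: +1 new -> 60 infected
Step 10: +0 new -> 60 infected

Answer: 10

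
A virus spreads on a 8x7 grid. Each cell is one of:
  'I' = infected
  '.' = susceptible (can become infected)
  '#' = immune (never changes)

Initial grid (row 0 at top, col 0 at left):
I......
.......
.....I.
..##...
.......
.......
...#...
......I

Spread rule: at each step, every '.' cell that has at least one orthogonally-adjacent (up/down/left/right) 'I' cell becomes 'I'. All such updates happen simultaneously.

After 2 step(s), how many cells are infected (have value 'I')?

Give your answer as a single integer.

Answer: 24

Derivation:
Step 0 (initial): 3 infected
Step 1: +8 new -> 11 infected
Step 2: +13 new -> 24 infected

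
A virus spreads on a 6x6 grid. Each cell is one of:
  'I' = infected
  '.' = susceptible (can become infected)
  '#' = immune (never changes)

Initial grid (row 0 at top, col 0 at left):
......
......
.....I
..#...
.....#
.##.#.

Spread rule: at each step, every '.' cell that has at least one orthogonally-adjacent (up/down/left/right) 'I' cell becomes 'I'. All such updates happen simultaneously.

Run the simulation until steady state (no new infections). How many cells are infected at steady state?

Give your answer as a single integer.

Answer: 30

Derivation:
Step 0 (initial): 1 infected
Step 1: +3 new -> 4 infected
Step 2: +4 new -> 8 infected
Step 3: +5 new -> 13 infected
Step 4: +4 new -> 17 infected
Step 5: +6 new -> 23 infected
Step 6: +4 new -> 27 infected
Step 7: +2 new -> 29 infected
Step 8: +1 new -> 30 infected
Step 9: +0 new -> 30 infected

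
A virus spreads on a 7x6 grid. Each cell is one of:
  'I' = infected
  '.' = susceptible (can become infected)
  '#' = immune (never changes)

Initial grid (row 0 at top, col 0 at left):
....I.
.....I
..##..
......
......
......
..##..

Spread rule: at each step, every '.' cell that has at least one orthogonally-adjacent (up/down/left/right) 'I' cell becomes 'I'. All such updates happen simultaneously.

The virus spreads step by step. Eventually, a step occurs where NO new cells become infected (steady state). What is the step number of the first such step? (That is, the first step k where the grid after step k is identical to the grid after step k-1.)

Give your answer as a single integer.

Answer: 11

Derivation:
Step 0 (initial): 2 infected
Step 1: +4 new -> 6 infected
Step 2: +4 new -> 10 infected
Step 3: +4 new -> 14 infected
Step 4: +5 new -> 19 infected
Step 5: +6 new -> 25 infected
Step 6: +5 new -> 30 infected
Step 7: +3 new -> 33 infected
Step 8: +2 new -> 35 infected
Step 9: +2 new -> 37 infected
Step 10: +1 new -> 38 infected
Step 11: +0 new -> 38 infected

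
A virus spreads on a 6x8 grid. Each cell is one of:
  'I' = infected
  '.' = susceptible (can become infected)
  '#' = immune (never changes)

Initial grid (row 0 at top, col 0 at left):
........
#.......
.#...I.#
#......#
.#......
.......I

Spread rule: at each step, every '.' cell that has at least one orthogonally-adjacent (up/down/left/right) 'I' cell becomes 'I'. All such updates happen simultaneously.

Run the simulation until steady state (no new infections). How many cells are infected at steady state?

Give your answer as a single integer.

Answer: 41

Derivation:
Step 0 (initial): 2 infected
Step 1: +6 new -> 8 infected
Step 2: +9 new -> 17 infected
Step 3: +8 new -> 25 infected
Step 4: +6 new -> 31 infected
Step 5: +5 new -> 36 infected
Step 6: +2 new -> 38 infected
Step 7: +2 new -> 40 infected
Step 8: +1 new -> 41 infected
Step 9: +0 new -> 41 infected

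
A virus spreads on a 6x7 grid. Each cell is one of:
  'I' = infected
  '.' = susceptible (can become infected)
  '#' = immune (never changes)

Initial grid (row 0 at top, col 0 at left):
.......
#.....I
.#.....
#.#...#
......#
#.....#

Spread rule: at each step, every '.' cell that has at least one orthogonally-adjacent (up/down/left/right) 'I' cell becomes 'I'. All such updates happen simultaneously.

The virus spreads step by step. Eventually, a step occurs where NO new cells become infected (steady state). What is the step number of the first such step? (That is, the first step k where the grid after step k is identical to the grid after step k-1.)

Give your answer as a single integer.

Step 0 (initial): 1 infected
Step 1: +3 new -> 4 infected
Step 2: +3 new -> 7 infected
Step 3: +4 new -> 11 infected
Step 4: +5 new -> 16 infected
Step 5: +6 new -> 22 infected
Step 6: +3 new -> 25 infected
Step 7: +3 new -> 28 infected
Step 8: +2 new -> 30 infected
Step 9: +3 new -> 33 infected
Step 10: +0 new -> 33 infected

Answer: 10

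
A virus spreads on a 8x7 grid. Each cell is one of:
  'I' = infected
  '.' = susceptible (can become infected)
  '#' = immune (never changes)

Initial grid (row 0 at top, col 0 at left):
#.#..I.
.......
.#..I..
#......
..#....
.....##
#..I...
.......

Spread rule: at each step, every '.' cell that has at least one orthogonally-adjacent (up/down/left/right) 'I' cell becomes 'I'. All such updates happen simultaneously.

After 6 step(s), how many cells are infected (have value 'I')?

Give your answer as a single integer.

Answer: 48

Derivation:
Step 0 (initial): 3 infected
Step 1: +11 new -> 14 infected
Step 2: +15 new -> 29 infected
Step 3: +8 new -> 37 infected
Step 4: +7 new -> 44 infected
Step 5: +3 new -> 47 infected
Step 6: +1 new -> 48 infected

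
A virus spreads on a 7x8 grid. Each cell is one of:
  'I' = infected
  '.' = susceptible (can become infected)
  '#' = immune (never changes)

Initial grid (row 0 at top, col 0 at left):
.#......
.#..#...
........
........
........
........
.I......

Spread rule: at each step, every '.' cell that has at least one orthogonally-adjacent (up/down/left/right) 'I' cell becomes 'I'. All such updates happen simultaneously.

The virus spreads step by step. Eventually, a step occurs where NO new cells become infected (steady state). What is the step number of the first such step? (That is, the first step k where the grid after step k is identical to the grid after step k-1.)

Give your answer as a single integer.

Step 0 (initial): 1 infected
Step 1: +3 new -> 4 infected
Step 2: +4 new -> 8 infected
Step 3: +5 new -> 13 infected
Step 4: +6 new -> 19 infected
Step 5: +6 new -> 25 infected
Step 6: +7 new -> 32 infected
Step 7: +7 new -> 39 infected
Step 8: +4 new -> 43 infected
Step 9: +4 new -> 47 infected
Step 10: +3 new -> 50 infected
Step 11: +2 new -> 52 infected
Step 12: +1 new -> 53 infected
Step 13: +0 new -> 53 infected

Answer: 13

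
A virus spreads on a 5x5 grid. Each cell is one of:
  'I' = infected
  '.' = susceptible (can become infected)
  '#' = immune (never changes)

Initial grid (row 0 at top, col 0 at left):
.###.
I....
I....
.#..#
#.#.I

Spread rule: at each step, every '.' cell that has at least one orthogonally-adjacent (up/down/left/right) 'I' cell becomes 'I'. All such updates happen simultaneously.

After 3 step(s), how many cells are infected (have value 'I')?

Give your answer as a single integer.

Step 0 (initial): 3 infected
Step 1: +5 new -> 8 infected
Step 2: +3 new -> 11 infected
Step 3: +3 new -> 14 infected

Answer: 14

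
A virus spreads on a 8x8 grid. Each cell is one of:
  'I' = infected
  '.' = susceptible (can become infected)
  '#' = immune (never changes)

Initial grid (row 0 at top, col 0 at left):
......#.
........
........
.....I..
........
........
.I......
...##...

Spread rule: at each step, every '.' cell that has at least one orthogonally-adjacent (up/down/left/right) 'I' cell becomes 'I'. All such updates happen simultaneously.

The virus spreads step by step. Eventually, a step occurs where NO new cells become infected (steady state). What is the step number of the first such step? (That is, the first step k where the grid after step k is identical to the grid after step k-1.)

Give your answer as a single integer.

Step 0 (initial): 2 infected
Step 1: +8 new -> 10 infected
Step 2: +14 new -> 24 infected
Step 3: +16 new -> 40 infected
Step 4: +9 new -> 49 infected
Step 5: +7 new -> 56 infected
Step 6: +4 new -> 60 infected
Step 7: +1 new -> 61 infected
Step 8: +0 new -> 61 infected

Answer: 8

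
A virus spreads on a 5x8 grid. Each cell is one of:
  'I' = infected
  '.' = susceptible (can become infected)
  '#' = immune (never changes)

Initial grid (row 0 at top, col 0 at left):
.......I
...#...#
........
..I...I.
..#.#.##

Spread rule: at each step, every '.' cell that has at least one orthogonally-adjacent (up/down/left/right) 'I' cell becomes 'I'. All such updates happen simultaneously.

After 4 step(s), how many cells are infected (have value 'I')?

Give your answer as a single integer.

Step 0 (initial): 3 infected
Step 1: +7 new -> 10 infected
Step 2: +12 new -> 22 infected
Step 3: +7 new -> 29 infected
Step 4: +4 new -> 33 infected

Answer: 33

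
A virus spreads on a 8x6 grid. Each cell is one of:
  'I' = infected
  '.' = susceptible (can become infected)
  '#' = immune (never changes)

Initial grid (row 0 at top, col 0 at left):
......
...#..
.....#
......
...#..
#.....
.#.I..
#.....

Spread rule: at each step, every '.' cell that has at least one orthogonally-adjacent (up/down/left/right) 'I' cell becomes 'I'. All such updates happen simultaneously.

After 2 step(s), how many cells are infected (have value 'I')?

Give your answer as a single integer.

Step 0 (initial): 1 infected
Step 1: +4 new -> 5 infected
Step 2: +5 new -> 10 infected

Answer: 10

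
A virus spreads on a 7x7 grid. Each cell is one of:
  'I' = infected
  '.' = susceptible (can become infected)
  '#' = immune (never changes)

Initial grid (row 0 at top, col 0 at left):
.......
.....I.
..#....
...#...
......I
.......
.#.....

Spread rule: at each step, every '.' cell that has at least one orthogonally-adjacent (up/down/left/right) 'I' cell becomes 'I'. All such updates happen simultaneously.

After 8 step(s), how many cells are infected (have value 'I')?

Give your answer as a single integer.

Step 0 (initial): 2 infected
Step 1: +7 new -> 9 infected
Step 2: +9 new -> 18 infected
Step 3: +7 new -> 25 infected
Step 4: +5 new -> 30 infected
Step 5: +7 new -> 37 infected
Step 6: +6 new -> 43 infected
Step 7: +2 new -> 45 infected
Step 8: +1 new -> 46 infected

Answer: 46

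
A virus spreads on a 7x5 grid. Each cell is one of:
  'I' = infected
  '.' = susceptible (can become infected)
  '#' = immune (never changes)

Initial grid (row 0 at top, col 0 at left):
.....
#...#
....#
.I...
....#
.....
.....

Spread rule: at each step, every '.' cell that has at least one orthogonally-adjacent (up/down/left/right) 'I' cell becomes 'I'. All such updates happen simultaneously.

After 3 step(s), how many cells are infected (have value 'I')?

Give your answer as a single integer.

Answer: 20

Derivation:
Step 0 (initial): 1 infected
Step 1: +4 new -> 5 infected
Step 2: +7 new -> 12 infected
Step 3: +8 new -> 20 infected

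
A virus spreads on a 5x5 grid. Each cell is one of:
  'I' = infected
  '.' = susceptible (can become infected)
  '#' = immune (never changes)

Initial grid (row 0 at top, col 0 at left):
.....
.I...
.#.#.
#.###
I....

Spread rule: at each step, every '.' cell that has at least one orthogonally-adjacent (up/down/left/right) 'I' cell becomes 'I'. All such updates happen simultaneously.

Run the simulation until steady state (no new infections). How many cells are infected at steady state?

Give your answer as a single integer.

Answer: 19

Derivation:
Step 0 (initial): 2 infected
Step 1: +4 new -> 6 infected
Step 2: +7 new -> 13 infected
Step 3: +3 new -> 16 infected
Step 4: +3 new -> 19 infected
Step 5: +0 new -> 19 infected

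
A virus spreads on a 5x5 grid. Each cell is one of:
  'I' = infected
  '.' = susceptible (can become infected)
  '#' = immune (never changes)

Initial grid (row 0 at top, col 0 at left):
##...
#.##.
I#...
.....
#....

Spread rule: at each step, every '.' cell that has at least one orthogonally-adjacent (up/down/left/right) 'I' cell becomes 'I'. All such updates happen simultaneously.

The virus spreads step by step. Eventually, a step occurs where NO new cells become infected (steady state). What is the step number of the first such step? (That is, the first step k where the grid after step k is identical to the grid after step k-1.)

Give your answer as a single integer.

Answer: 11

Derivation:
Step 0 (initial): 1 infected
Step 1: +1 new -> 2 infected
Step 2: +1 new -> 3 infected
Step 3: +2 new -> 5 infected
Step 4: +3 new -> 8 infected
Step 5: +3 new -> 11 infected
Step 6: +2 new -> 13 infected
Step 7: +1 new -> 14 infected
Step 8: +1 new -> 15 infected
Step 9: +1 new -> 16 infected
Step 10: +1 new -> 17 infected
Step 11: +0 new -> 17 infected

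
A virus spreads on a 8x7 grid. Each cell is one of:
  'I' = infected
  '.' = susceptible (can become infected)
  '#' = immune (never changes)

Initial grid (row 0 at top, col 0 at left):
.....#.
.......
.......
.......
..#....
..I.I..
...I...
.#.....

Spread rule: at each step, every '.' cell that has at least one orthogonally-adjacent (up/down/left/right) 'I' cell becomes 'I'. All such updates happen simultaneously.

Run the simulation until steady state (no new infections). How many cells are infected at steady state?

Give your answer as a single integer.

Answer: 53

Derivation:
Step 0 (initial): 3 infected
Step 1: +7 new -> 10 infected
Step 2: +10 new -> 20 infected
Step 3: +9 new -> 29 infected
Step 4: +9 new -> 38 infected
Step 5: +7 new -> 45 infected
Step 6: +5 new -> 50 infected
Step 7: +3 new -> 53 infected
Step 8: +0 new -> 53 infected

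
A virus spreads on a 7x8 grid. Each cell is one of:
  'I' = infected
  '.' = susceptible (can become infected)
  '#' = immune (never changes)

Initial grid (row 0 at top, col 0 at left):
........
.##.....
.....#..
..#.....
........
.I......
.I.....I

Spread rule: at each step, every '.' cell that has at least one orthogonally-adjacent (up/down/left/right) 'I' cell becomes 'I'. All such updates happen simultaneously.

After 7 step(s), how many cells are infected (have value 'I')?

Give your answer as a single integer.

Answer: 49

Derivation:
Step 0 (initial): 3 infected
Step 1: +7 new -> 10 infected
Step 2: +8 new -> 18 infected
Step 3: +8 new -> 26 infected
Step 4: +7 new -> 33 infected
Step 5: +6 new -> 39 infected
Step 6: +5 new -> 44 infected
Step 7: +5 new -> 49 infected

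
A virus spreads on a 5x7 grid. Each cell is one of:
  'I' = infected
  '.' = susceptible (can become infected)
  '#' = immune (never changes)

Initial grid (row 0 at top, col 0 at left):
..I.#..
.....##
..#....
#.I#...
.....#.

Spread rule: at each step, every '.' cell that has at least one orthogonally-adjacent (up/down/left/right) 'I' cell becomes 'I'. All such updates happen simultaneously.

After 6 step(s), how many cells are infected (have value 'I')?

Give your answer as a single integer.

Answer: 25

Derivation:
Step 0 (initial): 2 infected
Step 1: +5 new -> 7 infected
Step 2: +6 new -> 13 infected
Step 3: +6 new -> 19 infected
Step 4: +2 new -> 21 infected
Step 5: +2 new -> 23 infected
Step 6: +2 new -> 25 infected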